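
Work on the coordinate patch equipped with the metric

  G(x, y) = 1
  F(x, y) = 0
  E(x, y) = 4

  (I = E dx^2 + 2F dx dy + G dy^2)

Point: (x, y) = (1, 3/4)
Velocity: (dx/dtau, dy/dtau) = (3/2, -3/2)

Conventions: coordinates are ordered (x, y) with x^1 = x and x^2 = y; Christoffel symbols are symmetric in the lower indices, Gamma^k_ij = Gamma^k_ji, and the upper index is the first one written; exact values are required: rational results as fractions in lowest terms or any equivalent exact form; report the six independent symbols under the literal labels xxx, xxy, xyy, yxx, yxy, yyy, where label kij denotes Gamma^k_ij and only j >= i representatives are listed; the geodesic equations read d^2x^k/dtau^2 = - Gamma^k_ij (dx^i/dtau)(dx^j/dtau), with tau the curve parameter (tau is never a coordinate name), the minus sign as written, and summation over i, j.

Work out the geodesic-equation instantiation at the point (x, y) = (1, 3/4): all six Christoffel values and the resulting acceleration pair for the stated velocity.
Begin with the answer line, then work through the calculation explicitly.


Answer: Gamma_xxx = 0, Gamma_xxy = 0, Gamma_xyy = 0, Gamma_yxx = 0, Gamma_yxy = 0, Gamma_yyy = 0; accelerations (d^2x/dtau^2, d^2y/dtau^2) = (0, 0)

E = 4, F = 0, G = 1 at the point
E_x = 0, E_y = 0, F_x = 0, F_y = 0, G_x = 0, G_y = 0
EG - F^2 = 4;  g^inv = (1/4) * [[1, 0], [0, 4]]
first-kind symbols [ij,l] = (1/2)(d_i g_jl + d_j g_il - d_l g_ij): [xx,x] = E_x/2 = 0, [xx,y] = F_x - E_y/2 = 0, [xy,x] = E_y/2 = 0, [xy,y] = G_x/2 = 0, [yy,x] = F_y - G_x/2 = 0, [yy,y] = G_y/2 = 0
Gamma^x_ij = (G*[ij,x] - F*[ij,y])/(EG - F^2), Gamma^y_ij = (E*[ij,y] - F*[ij,x])/(EG - F^2)
Gamma_xxx = 0, Gamma_xxy = 0, Gamma_xyy = 0, Gamma_yxx = 0, Gamma_yxy = 0, Gamma_yyy = 0
d^2x/dtau^2 = -(Gamma_xxx*(3/2)^2 + 2*Gamma_xxy*(3/2)*(-3/2) + Gamma_xyy*(-3/2)^2) = 0
d^2y/dtau^2 = -(Gamma_yxx*(3/2)^2 + 2*Gamma_yxy*(3/2)*(-3/2) + Gamma_yyy*(-3/2)^2) = 0


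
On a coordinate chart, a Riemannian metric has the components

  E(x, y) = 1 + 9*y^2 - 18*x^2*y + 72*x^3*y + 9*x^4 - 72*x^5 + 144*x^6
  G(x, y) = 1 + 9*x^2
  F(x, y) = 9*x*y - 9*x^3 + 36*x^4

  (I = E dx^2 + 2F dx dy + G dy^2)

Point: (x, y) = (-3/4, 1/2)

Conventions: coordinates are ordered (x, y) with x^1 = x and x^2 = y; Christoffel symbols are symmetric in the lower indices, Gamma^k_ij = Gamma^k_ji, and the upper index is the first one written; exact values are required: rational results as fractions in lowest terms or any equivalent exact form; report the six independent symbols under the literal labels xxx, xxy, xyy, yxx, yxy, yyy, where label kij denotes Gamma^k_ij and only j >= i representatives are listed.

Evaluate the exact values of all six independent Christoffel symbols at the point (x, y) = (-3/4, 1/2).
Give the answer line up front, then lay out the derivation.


Answer: Gamma_xxx = -2079/538, Gamma_xxy = -126/269, Gamma_xyy = 0, Gamma_yxx = -891/538, Gamma_yxy = -54/269, Gamma_yyy = 0

E = 457/16, F = 189/16, G = 97/16 at the point
E_x = -2079/8, E_y = -63/2, F_x = -1143/16, F_y = -27/4, G_x = -27/2, G_y = 0
EG - F^2 = 269/8;  g^inv = (8/269) * [[97/16, -189/16], [-189/16, 457/16]]
first-kind symbols [ij,l] = (1/2)(d_i g_jl + d_j g_il - d_l g_ij): [xx,x] = E_x/2 = -2079/16, [xx,y] = F_x - E_y/2 = -891/16, [xy,x] = E_y/2 = -63/4, [xy,y] = G_x/2 = -27/4, [yy,x] = F_y - G_x/2 = 0, [yy,y] = G_y/2 = 0
Gamma^x_ij = (G*[ij,x] - F*[ij,y])/(EG - F^2), Gamma^y_ij = (E*[ij,y] - F*[ij,x])/(EG - F^2)


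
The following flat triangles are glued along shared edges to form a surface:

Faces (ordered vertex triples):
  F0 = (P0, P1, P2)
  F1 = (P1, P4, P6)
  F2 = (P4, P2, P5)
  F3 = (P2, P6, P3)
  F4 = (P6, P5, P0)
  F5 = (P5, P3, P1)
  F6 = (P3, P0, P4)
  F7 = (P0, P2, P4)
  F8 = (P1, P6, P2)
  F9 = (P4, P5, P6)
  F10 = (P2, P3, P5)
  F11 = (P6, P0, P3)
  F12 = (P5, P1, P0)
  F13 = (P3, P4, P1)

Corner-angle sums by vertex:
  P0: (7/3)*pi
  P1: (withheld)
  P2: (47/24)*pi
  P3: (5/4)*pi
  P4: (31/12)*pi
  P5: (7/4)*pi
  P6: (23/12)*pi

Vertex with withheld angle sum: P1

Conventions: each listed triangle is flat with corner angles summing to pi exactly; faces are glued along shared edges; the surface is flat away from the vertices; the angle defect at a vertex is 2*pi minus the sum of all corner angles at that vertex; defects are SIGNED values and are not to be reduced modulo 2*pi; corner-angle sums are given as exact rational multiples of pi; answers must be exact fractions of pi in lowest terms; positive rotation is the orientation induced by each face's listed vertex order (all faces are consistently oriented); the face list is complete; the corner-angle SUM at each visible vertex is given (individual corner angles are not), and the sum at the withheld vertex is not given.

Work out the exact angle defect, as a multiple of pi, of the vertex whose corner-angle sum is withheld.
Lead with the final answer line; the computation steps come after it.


Answer: defect(P1) = (-5/24)*pi

V = 7, E = 21, F = 14; chi = V - E + F = 0
Gauss-Bonnet: total defect = 2*pi*chi = 0; visible defects sum to (5/24)*pi


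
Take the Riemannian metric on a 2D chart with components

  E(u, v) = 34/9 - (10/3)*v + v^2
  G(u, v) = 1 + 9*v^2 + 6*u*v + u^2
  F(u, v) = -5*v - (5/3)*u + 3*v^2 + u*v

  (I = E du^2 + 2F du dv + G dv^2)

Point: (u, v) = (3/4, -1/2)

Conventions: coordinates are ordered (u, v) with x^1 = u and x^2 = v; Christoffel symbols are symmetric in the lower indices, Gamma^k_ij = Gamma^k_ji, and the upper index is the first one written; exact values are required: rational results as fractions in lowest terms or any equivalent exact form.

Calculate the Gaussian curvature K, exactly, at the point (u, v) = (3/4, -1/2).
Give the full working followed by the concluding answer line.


E = 205/36, F = 13/8, G = 25/16, EG - F^2 = 901/144 at the point
E_u = 0, E_v = -13/3, F_u = -13/6, F_v = -29/4, G_u = -3/2, G_v = -9/2
E_vv = 2, F_uv = 1, G_uu = 2
Brioschi: K = (det M1 - det M2) / (EG - F^2)^2 with the standard first/second-derivative matrices M1, M2.
M1 = [[-E_vv/2 + F_uv - G_uu/2, E_u/2, F_u - E_v/2], [F_v - G_u/2, E, F], [G_v/2, F, G]] = [[-1, 0, 0], [-13/2, 205/36, 13/8], [-9/4, 13/8, 25/16]]; det M1 = -901/144
M2 = [[0, E_v/2, G_u/2], [E_v/2, E, F], [G_u/2, F, G]] = [[0, -13/6, -3/4], [-13/6, 205/36, 13/8], [-3/4, 13/8, 25/16]]; det M2 = -757/144
det M1 - det M2 = -1; K = -1 / (901/144)^2 = -20736/811801

Answer: K = -20736/811801


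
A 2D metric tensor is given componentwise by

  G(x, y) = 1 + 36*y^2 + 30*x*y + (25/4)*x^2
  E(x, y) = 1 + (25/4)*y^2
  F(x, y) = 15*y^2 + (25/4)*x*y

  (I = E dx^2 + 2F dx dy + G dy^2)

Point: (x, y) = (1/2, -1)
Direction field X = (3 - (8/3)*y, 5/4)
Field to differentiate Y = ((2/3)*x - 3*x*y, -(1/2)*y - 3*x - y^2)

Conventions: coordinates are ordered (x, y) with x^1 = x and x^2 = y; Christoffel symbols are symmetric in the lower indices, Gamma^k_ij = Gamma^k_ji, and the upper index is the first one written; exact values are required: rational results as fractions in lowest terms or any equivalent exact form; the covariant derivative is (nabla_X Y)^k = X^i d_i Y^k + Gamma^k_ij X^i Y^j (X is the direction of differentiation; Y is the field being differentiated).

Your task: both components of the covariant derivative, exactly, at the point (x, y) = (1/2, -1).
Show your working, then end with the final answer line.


E = 29/4, F = 95/8, G = 377/16 at the point
E_x = 0, E_y = -25/2, F_x = -25/4, F_y = -215/8, G_x = -95/4, G_y = -57
EG - F^2 = 477/16;  g^inv = (16/477) * [[377/16, -95/8], [-95/8, 29/4]]
first-kind symbols [ij,l] = (1/2)(d_i g_jl + d_j g_il - d_l g_ij): [xx,x] = E_x/2 = 0, [xx,y] = F_x - E_y/2 = 0, [xy,x] = E_y/2 = -25/4, [xy,y] = G_x/2 = -95/8, [yy,x] = F_y - G_x/2 = -15, [yy,y] = G_y/2 = -57/2
Gamma^x_ij = (G*[ij,x] - F*[ij,y])/(EG - F^2), Gamma^y_ij = (E*[ij,y] - F*[ij,x])/(EG - F^2)
Gamma_xxx = 0, Gamma_xxy = -100/477, Gamma_xyy = -80/159, Gamma_yxx = 0, Gamma_yxy = -190/477, Gamma_yyy = -152/159
X = (17/3, 5/4), Y = (11/6, -2) at the point

Answer: (nabla_X Y)^x = 252499/11448, (nabla_X Y)^y = -104561/11448


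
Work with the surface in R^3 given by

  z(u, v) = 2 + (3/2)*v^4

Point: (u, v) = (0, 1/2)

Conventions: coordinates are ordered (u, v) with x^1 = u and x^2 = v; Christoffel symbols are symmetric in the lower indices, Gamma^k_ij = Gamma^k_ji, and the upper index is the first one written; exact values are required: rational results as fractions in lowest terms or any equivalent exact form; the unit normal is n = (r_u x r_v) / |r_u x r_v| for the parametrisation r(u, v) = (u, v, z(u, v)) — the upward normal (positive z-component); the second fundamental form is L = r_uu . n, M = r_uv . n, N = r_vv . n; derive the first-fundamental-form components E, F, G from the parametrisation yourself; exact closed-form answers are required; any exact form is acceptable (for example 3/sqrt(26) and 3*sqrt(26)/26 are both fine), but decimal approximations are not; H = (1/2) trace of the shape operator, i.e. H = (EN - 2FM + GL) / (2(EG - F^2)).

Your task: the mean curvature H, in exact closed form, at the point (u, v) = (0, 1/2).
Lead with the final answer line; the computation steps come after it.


Answer: H = 144/125

z_u = 0, z_v = 3/4, z_uu = 0, z_uv = 0, z_vv = 9/2
E = 1, F = 0, G = 25/16; answer radicand W^2 = 25/16
unnormalised second-form numerators: l = 0, m = 0, n = 9/2; L = l/sqrt(25/16), and similarly M = m/sqrt(W^2), N = n/sqrt(W^2)
H = (E*n - 2*F*m + G*l) / (2*(EG - F^2)*sqrt(W^2)); E*n - 2*F*m + G*l = 9/2, EG - F^2 = 25/16, so H = (36/25)/sqrt(25/16)


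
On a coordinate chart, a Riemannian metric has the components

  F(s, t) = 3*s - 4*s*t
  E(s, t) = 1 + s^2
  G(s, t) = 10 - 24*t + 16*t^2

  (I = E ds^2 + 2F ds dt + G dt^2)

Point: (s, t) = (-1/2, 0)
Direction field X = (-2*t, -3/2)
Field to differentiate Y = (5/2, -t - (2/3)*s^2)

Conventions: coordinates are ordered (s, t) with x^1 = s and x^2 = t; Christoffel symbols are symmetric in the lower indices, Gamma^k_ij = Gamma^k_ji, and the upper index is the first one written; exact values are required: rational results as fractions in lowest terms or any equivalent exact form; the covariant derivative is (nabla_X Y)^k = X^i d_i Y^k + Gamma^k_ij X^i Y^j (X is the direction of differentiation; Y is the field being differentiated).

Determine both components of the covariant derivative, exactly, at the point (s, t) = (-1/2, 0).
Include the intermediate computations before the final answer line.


E = 5/4, F = -3/2, G = 10 at the point
E_s = -1, E_t = 0, F_s = 3, F_t = 2, G_s = 0, G_t = -24
EG - F^2 = 41/4;  g^inv = (4/41) * [[10, 3/2], [3/2, 5/4]]
first-kind symbols [ij,l] = (1/2)(d_i g_jl + d_j g_il - d_l g_ij): [ss,s] = E_s/2 = -1/2, [ss,t] = F_s - E_t/2 = 3, [st,s] = E_t/2 = 0, [st,t] = G_s/2 = 0, [tt,s] = F_t - G_s/2 = 2, [tt,t] = G_t/2 = -12
Gamma^s_ij = (G*[ij,s] - F*[ij,t])/(EG - F^2), Gamma^t_ij = (E*[ij,t] - F*[ij,s])/(EG - F^2)
Gamma_sss = -2/41, Gamma_sst = 0, Gamma_stt = 8/41, Gamma_tss = 12/41, Gamma_tst = 0, Gamma_ttt = -48/41
X = (0, -3/2), Y = (5/2, -1/6) at the point

Answer: (nabla_X Y)^s = 2/41, (nabla_X Y)^t = 99/82


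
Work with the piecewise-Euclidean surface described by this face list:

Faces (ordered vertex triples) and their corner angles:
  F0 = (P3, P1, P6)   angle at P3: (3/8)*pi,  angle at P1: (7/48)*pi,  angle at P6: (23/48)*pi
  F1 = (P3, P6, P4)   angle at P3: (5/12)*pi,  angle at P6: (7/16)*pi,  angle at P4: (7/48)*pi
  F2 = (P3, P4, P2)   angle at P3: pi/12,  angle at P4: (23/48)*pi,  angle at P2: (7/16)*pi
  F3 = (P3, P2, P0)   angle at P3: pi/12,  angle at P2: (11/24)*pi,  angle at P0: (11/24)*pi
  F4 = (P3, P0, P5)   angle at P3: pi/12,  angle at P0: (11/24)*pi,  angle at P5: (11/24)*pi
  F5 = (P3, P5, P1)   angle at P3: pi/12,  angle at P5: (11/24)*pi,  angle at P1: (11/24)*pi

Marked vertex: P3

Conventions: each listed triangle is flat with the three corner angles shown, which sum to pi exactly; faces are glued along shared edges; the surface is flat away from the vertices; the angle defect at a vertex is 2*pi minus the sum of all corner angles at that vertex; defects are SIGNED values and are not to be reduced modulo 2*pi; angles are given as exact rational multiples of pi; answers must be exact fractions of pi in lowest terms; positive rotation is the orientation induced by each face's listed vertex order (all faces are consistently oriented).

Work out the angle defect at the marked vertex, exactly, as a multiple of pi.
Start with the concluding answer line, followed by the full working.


Answer: defect(P3) = (7/8)*pi

Sum of corner angles at P3: (9/8)*pi
defect = 2*pi - (9/8)*pi


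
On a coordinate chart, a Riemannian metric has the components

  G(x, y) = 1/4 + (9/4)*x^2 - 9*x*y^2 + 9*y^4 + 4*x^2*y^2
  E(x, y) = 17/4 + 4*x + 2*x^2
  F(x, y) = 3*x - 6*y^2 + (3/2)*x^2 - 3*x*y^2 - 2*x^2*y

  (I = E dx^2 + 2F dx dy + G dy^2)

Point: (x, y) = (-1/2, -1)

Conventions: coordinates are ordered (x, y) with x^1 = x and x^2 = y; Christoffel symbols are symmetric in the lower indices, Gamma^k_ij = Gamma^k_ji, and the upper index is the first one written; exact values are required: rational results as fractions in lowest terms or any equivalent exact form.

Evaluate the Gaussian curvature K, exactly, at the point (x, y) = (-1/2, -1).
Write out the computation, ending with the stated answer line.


E = 11/4, F = -41/8, G = 245/16, EG - F^2 = 507/32 at the point
E_x = 2, E_y = 0, F_x = -7/2, F_y = 17/2, G_x = -61/4, G_y = -47
E_yy = 0, F_xy = 8, G_xx = 25/2
Compute both Brioschi determinants and normalise by (EG - F^2)^2.
M1 = [[-E_yy/2 + F_xy - G_xx/2, E_x/2, F_x - E_y/2], [F_y - G_x/2, E, F], [G_y/2, F, G]] = [[7/4, 1, -7/2], [129/8, 11/4, -41/8], [-47/2, -41/8, 245/16]]; det M1 = -4569/128
M2 = [[0, E_y/2, G_x/2], [E_y/2, E, F], [G_x/2, F, G]] = [[0, 0, -61/8], [0, 11/4, -41/8], [-61/8, -41/8, 245/16]]; det M2 = -40931/256
det M1 - det M2 = 31793/256; K = 31793/256 / (507/32)^2 = 127172/257049

Answer: K = 127172/257049


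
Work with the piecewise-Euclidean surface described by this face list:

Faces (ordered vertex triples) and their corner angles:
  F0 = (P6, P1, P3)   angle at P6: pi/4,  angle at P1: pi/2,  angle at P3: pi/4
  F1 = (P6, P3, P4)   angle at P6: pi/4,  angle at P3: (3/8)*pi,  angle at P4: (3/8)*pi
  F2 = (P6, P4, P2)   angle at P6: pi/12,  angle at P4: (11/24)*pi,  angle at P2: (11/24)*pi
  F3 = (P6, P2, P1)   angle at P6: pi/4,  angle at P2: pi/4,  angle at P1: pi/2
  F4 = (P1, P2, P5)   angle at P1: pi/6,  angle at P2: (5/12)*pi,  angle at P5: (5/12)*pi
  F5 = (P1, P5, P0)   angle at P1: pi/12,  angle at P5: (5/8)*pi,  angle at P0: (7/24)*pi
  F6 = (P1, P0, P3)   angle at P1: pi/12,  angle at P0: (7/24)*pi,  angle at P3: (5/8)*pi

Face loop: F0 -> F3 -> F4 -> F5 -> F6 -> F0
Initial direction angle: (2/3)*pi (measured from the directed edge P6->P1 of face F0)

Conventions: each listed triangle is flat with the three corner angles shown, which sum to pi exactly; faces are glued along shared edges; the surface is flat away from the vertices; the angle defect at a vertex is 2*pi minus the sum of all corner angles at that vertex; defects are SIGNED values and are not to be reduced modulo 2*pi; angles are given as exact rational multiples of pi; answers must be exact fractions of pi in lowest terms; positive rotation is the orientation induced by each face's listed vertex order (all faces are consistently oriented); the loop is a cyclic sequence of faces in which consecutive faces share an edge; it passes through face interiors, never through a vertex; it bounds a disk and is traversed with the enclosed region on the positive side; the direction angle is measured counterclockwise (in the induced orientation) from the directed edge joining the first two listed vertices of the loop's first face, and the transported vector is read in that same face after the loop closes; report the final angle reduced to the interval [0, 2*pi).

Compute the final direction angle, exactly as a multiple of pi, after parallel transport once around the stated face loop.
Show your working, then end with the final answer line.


enclosed vertex P1: corner angles sum to (4/3)*pi, defect = 2*pi - (4/3)*pi = (2/3)*pi
final direction = starting direction + enclosed defect total, reduced mod 2*pi (induced orientation)
final angle = (2/3)*pi + (2/3)*pi = (4/3)*pi (mod 2*pi)

Answer: final direction angle = (4/3)*pi


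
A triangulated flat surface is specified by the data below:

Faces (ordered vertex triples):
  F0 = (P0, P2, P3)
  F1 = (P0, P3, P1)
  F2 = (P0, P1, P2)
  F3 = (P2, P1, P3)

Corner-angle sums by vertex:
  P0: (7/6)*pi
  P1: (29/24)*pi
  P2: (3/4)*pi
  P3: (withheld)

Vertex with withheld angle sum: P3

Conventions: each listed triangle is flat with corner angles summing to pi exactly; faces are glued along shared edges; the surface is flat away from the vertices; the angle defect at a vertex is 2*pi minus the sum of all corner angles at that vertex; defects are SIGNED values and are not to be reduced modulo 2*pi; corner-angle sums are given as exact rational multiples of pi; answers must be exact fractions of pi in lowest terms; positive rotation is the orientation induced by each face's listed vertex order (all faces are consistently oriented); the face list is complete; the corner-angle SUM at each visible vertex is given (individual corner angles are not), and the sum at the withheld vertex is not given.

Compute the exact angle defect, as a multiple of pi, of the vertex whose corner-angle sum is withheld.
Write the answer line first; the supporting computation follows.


Answer: defect(P3) = (9/8)*pi

V = 4, E = 6, F = 4; chi = V - E + F = 2
Gauss-Bonnet: total defect = 2*pi*chi = 4*pi; visible defects sum to (23/8)*pi


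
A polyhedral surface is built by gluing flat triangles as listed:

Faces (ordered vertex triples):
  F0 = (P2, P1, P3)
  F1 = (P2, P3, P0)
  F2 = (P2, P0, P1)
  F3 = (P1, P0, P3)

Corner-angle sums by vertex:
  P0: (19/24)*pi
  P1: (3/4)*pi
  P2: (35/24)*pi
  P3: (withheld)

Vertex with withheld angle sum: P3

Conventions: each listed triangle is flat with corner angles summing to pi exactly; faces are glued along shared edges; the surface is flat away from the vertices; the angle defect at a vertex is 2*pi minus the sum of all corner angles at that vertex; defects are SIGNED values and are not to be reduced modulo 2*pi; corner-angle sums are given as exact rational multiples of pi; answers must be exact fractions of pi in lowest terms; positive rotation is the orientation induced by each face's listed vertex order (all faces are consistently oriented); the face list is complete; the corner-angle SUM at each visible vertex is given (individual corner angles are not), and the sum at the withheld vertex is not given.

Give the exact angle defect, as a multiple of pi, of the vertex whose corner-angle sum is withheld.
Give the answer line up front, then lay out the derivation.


Answer: defect(P3) = pi

V = 4, E = 6, F = 4; chi = V - E + F = 2
Gauss-Bonnet: total defect = 2*pi*chi = 4*pi; visible defects sum to 3*pi


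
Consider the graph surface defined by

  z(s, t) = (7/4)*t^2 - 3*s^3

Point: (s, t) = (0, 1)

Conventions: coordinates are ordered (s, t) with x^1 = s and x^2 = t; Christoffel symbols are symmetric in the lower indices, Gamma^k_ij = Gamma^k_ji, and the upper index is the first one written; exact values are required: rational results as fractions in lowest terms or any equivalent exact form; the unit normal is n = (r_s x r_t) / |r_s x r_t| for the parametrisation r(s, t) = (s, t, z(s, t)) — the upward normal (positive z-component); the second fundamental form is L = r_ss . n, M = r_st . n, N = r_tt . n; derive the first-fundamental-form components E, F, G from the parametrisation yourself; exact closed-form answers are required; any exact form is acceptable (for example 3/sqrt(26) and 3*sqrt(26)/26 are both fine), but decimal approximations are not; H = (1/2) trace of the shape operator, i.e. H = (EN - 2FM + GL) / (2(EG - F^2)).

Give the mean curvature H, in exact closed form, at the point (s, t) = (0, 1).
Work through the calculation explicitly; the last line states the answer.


z_s = 0, z_t = 7/2, z_ss = 0, z_st = 0, z_tt = 7/2
E = 1, F = 0, G = 53/4; answer radicand W^2 = 53/4
unnormalised second-form numerators: l = 0, m = 0, n = 7/2; L = l/sqrt(53/4), and similarly M = m/sqrt(W^2), N = n/sqrt(W^2)
H = (E*n - 2*F*m + G*l) / (2*(EG - F^2)*sqrt(W^2)); E*n - 2*F*m + G*l = 7/2, EG - F^2 = 53/4, so H = (7/53)/sqrt(53/4)

Answer: H = 14*sqrt(53)/2809


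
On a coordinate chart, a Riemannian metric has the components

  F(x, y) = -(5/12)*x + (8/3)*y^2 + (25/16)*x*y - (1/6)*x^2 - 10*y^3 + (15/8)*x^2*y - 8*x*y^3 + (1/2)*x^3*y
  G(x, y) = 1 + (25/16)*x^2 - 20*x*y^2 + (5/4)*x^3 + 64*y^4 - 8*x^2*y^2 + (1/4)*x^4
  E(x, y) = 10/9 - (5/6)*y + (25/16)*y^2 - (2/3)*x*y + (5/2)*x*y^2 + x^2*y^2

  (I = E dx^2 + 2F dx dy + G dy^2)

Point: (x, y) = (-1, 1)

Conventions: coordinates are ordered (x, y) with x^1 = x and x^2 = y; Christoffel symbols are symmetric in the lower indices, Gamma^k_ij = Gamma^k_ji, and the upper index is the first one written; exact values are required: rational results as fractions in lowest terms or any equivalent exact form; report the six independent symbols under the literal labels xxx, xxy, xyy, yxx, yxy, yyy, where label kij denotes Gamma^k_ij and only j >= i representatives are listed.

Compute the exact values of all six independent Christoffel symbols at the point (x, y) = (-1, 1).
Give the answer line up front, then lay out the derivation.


Answer: Gamma_xxx = -6/5585, Gamma_xxy = -3/11170, Gamma_xyy = 96/5585, Gamma_yxx = -126/1117, Gamma_yxy = -63/2234, Gamma_yyy = 2016/1117

E = 145/144, F = 35/48, G = 1241/16 at the point
E_x = -1/6, E_y = -1/24, F_x = -421/48, F_y = -41/48, G_x = -35/8, G_y = 280
EG - F^2 = 5585/72;  g^inv = (72/5585) * [[1241/16, -35/48], [-35/48, 145/144]]
first-kind symbols [ij,l] = (1/2)(d_i g_jl + d_j g_il - d_l g_ij): [xx,x] = E_x/2 = -1/12, [xx,y] = F_x - E_y/2 = -35/4, [xy,x] = E_y/2 = -1/48, [xy,y] = G_x/2 = -35/16, [yy,x] = F_y - G_x/2 = 4/3, [yy,y] = G_y/2 = 140
Gamma^x_ij = (G*[ij,x] - F*[ij,y])/(EG - F^2), Gamma^y_ij = (E*[ij,y] - F*[ij,x])/(EG - F^2)


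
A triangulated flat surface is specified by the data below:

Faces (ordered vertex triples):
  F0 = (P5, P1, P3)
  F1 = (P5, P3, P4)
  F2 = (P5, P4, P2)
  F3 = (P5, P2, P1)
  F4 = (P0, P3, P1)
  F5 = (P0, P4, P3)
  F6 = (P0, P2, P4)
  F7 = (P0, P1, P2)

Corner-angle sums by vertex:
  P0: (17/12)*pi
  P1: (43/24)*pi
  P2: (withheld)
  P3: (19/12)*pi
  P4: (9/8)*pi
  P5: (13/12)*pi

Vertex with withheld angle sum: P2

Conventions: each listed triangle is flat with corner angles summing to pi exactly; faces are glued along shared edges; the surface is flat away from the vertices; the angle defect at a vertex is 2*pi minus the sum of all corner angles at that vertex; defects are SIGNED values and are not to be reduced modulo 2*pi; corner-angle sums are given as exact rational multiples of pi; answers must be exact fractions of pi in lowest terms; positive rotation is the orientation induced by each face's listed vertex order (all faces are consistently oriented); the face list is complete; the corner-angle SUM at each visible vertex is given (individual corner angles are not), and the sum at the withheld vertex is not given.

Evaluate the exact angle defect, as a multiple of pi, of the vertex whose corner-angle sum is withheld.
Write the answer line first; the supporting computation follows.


Answer: defect(P2) = pi

V = 6, E = 12, F = 8; chi = V - E + F = 2
Gauss-Bonnet: total defect = 2*pi*chi = 4*pi; visible defects sum to 3*pi


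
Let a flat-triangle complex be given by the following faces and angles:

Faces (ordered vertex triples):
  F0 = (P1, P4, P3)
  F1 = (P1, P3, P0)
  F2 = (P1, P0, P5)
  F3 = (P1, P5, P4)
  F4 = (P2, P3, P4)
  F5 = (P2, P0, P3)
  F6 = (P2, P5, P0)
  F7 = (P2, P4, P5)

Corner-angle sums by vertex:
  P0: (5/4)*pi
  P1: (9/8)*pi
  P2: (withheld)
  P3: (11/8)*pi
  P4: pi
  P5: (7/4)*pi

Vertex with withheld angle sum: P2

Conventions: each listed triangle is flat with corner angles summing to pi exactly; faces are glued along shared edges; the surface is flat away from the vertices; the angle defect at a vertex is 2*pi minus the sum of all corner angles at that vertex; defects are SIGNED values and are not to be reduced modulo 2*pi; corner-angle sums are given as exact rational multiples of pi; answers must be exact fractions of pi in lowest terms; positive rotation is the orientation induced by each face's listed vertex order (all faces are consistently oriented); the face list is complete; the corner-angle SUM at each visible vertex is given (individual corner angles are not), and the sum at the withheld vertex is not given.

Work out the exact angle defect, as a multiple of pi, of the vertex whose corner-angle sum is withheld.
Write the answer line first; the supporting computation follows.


Answer: defect(P2) = pi/2

V = 6, E = 12, F = 8; chi = V - E + F = 2
Gauss-Bonnet: total defect = 2*pi*chi = 4*pi; visible defects sum to (7/2)*pi


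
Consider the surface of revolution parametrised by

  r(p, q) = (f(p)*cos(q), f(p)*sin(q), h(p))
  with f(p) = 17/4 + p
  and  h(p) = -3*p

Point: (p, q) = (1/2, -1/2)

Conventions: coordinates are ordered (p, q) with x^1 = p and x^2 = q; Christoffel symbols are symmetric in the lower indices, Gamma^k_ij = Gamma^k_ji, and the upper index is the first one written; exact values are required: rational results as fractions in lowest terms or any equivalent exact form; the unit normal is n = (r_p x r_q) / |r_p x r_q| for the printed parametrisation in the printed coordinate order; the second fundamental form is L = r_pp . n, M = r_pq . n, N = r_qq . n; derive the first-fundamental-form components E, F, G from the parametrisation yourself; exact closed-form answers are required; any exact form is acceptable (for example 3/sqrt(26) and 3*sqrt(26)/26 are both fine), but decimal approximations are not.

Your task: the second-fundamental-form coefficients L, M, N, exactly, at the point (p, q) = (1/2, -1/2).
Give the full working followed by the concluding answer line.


f = 19/4, f' = 1, f'' = 0, h' = -3, h'' = 0
E = 10, F = 0, G = 361/16; answer radicand W^2 = 10
unnormalised second-form numerators: l = 0, m = 0, n = -57/4; L = l/sqrt(10), and similarly M = m/sqrt(W^2), N = n/sqrt(W^2)

Answer: L = 0, M = 0, N = -57*sqrt(10)/40


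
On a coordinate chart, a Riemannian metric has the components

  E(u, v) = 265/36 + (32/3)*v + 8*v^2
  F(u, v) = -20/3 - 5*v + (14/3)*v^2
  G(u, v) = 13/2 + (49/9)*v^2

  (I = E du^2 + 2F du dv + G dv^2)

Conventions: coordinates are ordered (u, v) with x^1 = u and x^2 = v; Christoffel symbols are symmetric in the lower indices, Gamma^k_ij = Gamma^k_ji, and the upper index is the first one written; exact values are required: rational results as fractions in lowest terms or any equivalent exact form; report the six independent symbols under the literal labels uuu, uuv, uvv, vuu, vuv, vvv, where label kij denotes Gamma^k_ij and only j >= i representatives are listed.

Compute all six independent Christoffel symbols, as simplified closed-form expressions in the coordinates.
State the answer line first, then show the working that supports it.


Answer: Gamma_uuu = (24192*v^3 - 9792*v^2 - 51840*v - 23040)/(14112*v^4 + 67872*v^3 + 83786*v^2 + 1728*v + 2205), Gamma_uuv = (28224*v^3 + 18816*v^2 + 33696*v + 22464)/(14112*v^4 + 67872*v^3 + 83786*v^2 + 1728*v + 2205), Gamma_uvv = (16464*v^3 + 62832*v - 21060)/(14112*v^4 + 67872*v^3 + 83786*v^2 + 1728*v + 2205), Gamma_vuu = (-41472*v^3 - 82944*v^2 - 75024*v - 25440)/(14112*v^4 + 67872*v^3 + 83786*v^2 + 1728*v + 2205), Gamma_vuv = (-24192*v^3 + 9792*v^2 + 51840*v + 23040)/(14112*v^4 + 67872*v^3 + 83786*v^2 + 1728*v + 2205), Gamma_vvv = (82992*v^2 + 50090*v - 21600)/(14112*v^4 + 67872*v^3 + 83786*v^2 + 1728*v + 2205)

E = 265/36 + (32/3)*v + 8*v^2; F = -20/3 - 5*v + (14/3)*v^2; G = 13/2 + (49/9)*v^2
Gamma^k_ij = (1/2) g^{kl} (d_i g_jl + d_j g_il - d_l g_ij), with g^inv = (1/(EG-F^2)) [[G, -F], [-F, E]]
first partials: E_u = 0, E_v = 32/3 + 16*v, F_u = 0, F_v = -5 + (28/3)*v, G_u = 0, G_v = (98/9)*v
D = EG - F^2 = 245/72 + (8/3)*v + (41893/324)*v^2 + (2828/27)*v^3 + (196/9)*v^4
expanded: Gamma^u_uu = (G E_u - 2F F_u + F E_v)/(2D), Gamma^u_uv = (G E_v - F G_u)/(2D), Gamma^u_vv = (2G F_v - G G_u - F G_v)/(2D), Gamma^v_uu = (2E F_u - E E_v - F E_u)/(2D), Gamma^v_uv = (E G_u - F E_v)/(2D), Gamma^v_vv = (E G_v - 2F F_v + F G_u)/(2D); substitute and cancel common factors


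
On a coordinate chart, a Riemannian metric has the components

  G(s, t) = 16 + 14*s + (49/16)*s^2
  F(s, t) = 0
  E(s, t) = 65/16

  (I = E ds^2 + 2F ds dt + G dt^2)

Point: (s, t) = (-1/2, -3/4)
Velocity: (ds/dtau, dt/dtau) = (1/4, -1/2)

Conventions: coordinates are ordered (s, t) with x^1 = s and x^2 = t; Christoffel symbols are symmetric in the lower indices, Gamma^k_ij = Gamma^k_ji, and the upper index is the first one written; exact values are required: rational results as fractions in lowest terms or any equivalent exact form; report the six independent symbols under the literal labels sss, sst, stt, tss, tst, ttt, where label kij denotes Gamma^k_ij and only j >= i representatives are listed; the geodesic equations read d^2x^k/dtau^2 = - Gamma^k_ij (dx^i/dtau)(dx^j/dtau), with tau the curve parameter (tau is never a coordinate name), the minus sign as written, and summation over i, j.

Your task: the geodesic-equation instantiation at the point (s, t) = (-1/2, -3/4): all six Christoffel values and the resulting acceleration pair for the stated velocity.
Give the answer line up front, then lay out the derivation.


Answer: Gamma_sss = 0, Gamma_sst = 0, Gamma_stt = -35/26, Gamma_tss = 0, Gamma_tst = 14/25, Gamma_ttt = 0; accelerations (d^2s/dtau^2, d^2t/dtau^2) = (35/104, 7/50)

E = 65/16, F = 0, G = 625/64 at the point
E_s = 0, E_t = 0, F_s = 0, F_t = 0, G_s = 175/16, G_t = 0
EG - F^2 = 40625/1024;  g^inv = (1024/40625) * [[625/64, 0], [0, 65/16]]
first-kind symbols [ij,l] = (1/2)(d_i g_jl + d_j g_il - d_l g_ij): [ss,s] = E_s/2 = 0, [ss,t] = F_s - E_t/2 = 0, [st,s] = E_t/2 = 0, [st,t] = G_s/2 = 175/32, [tt,s] = F_t - G_s/2 = -175/32, [tt,t] = G_t/2 = 0
Gamma^s_ij = (G*[ij,s] - F*[ij,t])/(EG - F^2), Gamma^t_ij = (E*[ij,t] - F*[ij,s])/(EG - F^2)
Gamma_sss = 0, Gamma_sst = 0, Gamma_stt = -35/26, Gamma_tss = 0, Gamma_tst = 14/25, Gamma_ttt = 0
d^2s/dtau^2 = -(Gamma_sss*(1/4)^2 + 2*Gamma_sst*(1/4)*(-1/2) + Gamma_stt*(-1/2)^2) = 35/104
d^2t/dtau^2 = -(Gamma_tss*(1/4)^2 + 2*Gamma_tst*(1/4)*(-1/2) + Gamma_ttt*(-1/2)^2) = 7/50


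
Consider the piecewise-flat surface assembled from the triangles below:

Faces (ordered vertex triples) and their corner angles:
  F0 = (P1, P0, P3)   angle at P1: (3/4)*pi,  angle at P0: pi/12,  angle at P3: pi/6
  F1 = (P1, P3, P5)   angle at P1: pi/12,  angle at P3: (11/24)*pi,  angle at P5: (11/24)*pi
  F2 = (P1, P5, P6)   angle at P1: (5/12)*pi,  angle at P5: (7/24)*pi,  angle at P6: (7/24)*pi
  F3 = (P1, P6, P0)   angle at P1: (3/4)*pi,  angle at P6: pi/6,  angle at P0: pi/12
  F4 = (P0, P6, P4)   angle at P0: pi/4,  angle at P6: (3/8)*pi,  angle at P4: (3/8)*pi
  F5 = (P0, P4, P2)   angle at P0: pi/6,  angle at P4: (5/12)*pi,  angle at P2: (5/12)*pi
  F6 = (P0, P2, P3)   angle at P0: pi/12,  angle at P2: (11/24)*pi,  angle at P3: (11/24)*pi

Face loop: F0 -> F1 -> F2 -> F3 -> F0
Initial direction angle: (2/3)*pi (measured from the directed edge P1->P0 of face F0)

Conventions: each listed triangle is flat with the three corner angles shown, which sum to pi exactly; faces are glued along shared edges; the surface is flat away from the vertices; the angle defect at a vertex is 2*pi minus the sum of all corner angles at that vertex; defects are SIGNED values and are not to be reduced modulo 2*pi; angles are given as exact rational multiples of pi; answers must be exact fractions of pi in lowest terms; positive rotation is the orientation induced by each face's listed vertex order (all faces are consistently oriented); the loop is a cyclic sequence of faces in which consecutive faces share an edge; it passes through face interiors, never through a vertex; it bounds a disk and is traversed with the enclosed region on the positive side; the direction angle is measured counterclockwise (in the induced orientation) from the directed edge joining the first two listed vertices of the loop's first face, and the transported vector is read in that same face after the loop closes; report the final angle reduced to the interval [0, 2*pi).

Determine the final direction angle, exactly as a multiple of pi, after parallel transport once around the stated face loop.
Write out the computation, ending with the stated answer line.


enclosed vertex P1: corner angles sum to 2*pi, defect = 2*pi - 2*pi = 0
transport around the loop rotates by the sum of enclosed defects; add to the initial angle mod 2*pi
final angle = (2/3)*pi + 0 = (2/3)*pi (mod 2*pi)

Answer: final direction angle = (2/3)*pi


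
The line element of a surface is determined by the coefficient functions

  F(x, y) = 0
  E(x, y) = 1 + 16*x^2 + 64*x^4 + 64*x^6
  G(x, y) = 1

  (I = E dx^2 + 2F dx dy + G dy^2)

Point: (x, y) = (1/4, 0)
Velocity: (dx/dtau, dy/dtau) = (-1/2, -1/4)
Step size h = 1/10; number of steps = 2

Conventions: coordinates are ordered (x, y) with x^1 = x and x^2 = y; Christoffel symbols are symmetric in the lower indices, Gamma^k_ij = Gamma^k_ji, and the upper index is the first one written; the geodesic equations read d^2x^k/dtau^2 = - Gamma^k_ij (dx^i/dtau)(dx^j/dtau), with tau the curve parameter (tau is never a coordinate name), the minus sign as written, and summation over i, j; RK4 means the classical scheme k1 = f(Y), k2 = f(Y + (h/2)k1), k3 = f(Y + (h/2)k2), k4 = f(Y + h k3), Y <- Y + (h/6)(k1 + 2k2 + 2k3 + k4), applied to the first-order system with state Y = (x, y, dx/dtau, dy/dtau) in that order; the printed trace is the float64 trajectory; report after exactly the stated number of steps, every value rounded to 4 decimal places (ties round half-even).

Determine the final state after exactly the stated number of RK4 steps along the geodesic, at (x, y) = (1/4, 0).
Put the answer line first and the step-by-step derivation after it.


Answer: x = 0.1348, y = -0.0500, dx/dtau = -0.6570, dy/dtau = -0.2500

f(Y) = (dx/dtau, dy/dtau, -Gamma^x_ij Y'^i Y'^j, -Gamma^y_ij Y'^i Y'^j) with the Gammas evaluated at the stage position; h = 0.100000; intermediate values shown to 6 dp
step 0: x = 0.2500, y = 0.0000, dx/dtau = -0.5000, dy/dtau = -0.2500
step 1:
  k1: at (x, y) = (0.250000, 0.000000), (dx/dtau, dy/dtau) = (-0.500000, -0.250000); Gamma_xxx = 2.731034, Gamma_xxy = 0.000000, Gamma_xyy = 0.000000, Gamma_yxx = 0.000000, Gamma_yxy = 0.000000, Gamma_yyy = 0.000000; k1 = (-0.500000, -0.250000, -0.682759, 0.000000)
  k2: at (x, y) = (0.225000, -0.012500), (dx/dtau, dy/dtau) = (-0.534138, -0.250000); Gamma_xxx = 2.607396, Gamma_xxy = 0.000000, Gamma_xyy = 0.000000, Gamma_yxx = 0.000000, Gamma_yxy = 0.000000, Gamma_yyy = 0.000000; k2 = (-0.534138, -0.250000, -0.743899, 0.000000)
  k3: at (x, y) = (0.223293, -0.012500), (dx/dtau, dy/dtau) = (-0.537195, -0.250000); Gamma_xxx = 2.597901, Gamma_xxy = 0.000000, Gamma_xyy = 0.000000, Gamma_yxx = 0.000000, Gamma_yxy = 0.000000, Gamma_yyy = 0.000000; k3 = (-0.537195, -0.250000, -0.749698, 0.000000)
  k4: at (x, y) = (0.196281, -0.025000), (dx/dtau, dy/dtau) = (-0.574970, -0.250000); Gamma_xxx = 2.428094, Gamma_xxy = 0.000000, Gamma_xyy = 0.000000, Gamma_yxx = 0.000000, Gamma_yxy = 0.000000, Gamma_yyy = 0.000000; k4 = (-0.574970, -0.250000, -0.802704, 0.000000)
  Y <- Y + (h/6)(k1 + 2k2 + 2k3 + k4): x = 0.1964, y = -0.0250, dx/dtau = -0.5745, dy/dtau = -0.2500
step 2:
  k1: at (x, y) = (0.196373, -0.025000), (dx/dtau, dy/dtau) = (-0.574544, -0.250000); Gamma_xxx = 2.428739, Gamma_xxy = 0.000000, Gamma_xyy = 0.000000, Gamma_yxx = 0.000000, Gamma_yxy = 0.000000, Gamma_yyy = 0.000000; k1 = (-0.574544, -0.250000, -0.801729, 0.000000)
  k2: at (x, y) = (0.167646, -0.037500), (dx/dtau, dy/dtau) = (-0.614631, -0.250000); Gamma_xxx = 2.204801, Gamma_xxy = 0.000000, Gamma_xyy = 0.000000, Gamma_yxx = 0.000000, Gamma_yxy = 0.000000, Gamma_yyy = 0.000000; k2 = (-0.614631, -0.250000, -0.832910, 0.000000)
  k3: at (x, y) = (0.165641, -0.037500), (dx/dtau, dy/dtau) = (-0.616190, -0.250000); Gamma_xxx = 2.187395, Gamma_xxy = 0.000000, Gamma_xyy = 0.000000, Gamma_yxx = 0.000000, Gamma_yxy = 0.000000, Gamma_yyy = 0.000000; k3 = (-0.616190, -0.250000, -0.830532, 0.000000)
  k4: at (x, y) = (0.134754, -0.050000), (dx/dtau, dy/dtau) = (-0.657597, -0.250000); Gamma_xxx = 1.888533, Gamma_xxy = 0.000000, Gamma_xyy = 0.000000, Gamma_yxx = 0.000000, Gamma_yxy = 0.000000, Gamma_yyy = 0.000000; k4 = (-0.657597, -0.250000, -0.816667, 0.000000)
  Y <- Y + (h/6)(k1 + 2k2 + 2k3 + k4): x = 0.1348, y = -0.0500, dx/dtau = -0.6570, dy/dtau = -0.2500


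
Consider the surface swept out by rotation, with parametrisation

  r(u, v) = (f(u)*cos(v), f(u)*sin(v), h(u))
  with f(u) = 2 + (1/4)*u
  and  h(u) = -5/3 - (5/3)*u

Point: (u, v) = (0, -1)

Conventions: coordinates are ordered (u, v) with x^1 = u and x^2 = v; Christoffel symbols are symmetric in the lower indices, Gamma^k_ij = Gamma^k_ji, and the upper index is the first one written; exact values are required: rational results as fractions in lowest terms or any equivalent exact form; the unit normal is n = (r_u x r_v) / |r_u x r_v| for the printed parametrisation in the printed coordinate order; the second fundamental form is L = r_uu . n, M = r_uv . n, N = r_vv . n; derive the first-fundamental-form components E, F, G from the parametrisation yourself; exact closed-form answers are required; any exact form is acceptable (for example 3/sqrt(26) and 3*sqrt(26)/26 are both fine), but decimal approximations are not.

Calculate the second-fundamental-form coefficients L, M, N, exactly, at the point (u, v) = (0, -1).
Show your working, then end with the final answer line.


f = 2, f' = 1/4, f'' = 0, h' = -5/3, h'' = 0
E = 409/144, F = 0, G = 4; answer radicand W^2 = 409/144
unnormalised second-form numerators: l = 0, m = 0, n = -10/3; L = l/sqrt(409/144), and similarly M = m/sqrt(W^2), N = n/sqrt(W^2)

Answer: L = 0, M = 0, N = -40*sqrt(409)/409


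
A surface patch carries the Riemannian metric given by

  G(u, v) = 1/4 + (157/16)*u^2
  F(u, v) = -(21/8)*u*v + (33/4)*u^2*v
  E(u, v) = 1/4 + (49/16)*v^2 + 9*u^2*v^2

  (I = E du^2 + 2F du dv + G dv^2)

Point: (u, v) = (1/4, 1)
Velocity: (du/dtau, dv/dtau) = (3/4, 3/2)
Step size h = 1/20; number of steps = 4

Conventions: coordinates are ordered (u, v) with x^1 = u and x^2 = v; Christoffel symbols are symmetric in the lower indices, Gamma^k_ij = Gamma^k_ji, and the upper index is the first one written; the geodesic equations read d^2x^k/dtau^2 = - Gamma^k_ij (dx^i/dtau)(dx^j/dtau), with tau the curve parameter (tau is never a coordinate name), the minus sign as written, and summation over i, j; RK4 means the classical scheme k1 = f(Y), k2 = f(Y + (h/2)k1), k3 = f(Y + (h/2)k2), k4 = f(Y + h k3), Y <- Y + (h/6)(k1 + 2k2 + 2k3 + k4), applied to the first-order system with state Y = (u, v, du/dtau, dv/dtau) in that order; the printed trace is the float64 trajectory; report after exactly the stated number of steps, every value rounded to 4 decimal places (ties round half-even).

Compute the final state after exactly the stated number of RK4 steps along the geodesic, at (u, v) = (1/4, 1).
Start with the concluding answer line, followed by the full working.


Answer: u = 0.3819, v = 1.2246, du/dtau = 0.5865, dv/dtau = 0.8508

f(Y) = (du/dtau, dv/dtau, -Gamma^u_ij Y'^i Y'^j, -Gamma^v_ij Y'^i Y'^j) with the Gammas evaluated at the stage position; h = 0.050000; intermediate values shown to 6 dp
step 0: u = 0.2500, v = 1.0000, du/dtau = 0.7500, dv/dtau = 1.5000
step 1:
  k1: at (u, v) = (0.250000, 1.000000), (du/dtau, dv/dtau) = (0.750000, 1.500000); Gamma_uuu = 0.494237, Gamma_uuv = 1.044784, Gamma_uvv = -0.673335, Gamma_vuu = -2.381029, Gamma_vuv = 3.011820, Gamma_vvv = -0.109684; k1 = (0.750000, 1.500000, -1.113767, -5.190478)
  k2: at (u, v) = (0.268750, 1.037500), (du/dtau, dv/dtau) = (0.722156, 1.370238); Gamma_uuu = 0.559775, Gamma_uuv = 0.983892, Gamma_uvv = -0.648924, Gamma_vuu = -1.993152, Gamma_vuv = 2.867342, Gamma_vvv = -0.076966; k2 = (0.722156, 1.370238, -1.020712, -4.490662)
  k3: at (u, v) = (0.268054, 1.034256), (du/dtau, dv/dtau) = (0.724482, 1.387733); Gamma_uuu = 0.557411, Gamma_uuv = 0.987657, Gamma_uvv = -0.652047, Gamma_vuu = -2.002867, Gamma_vuv = 2.872622, Gamma_vvv = -0.078277; k3 = (0.724482, 1.387733, -1.022812, -4.574201)
  k4: at (u, v) = (0.286224, 1.069387), (du/dtau, dv/dtau) = (0.698859, 1.271290); Gamma_uuu = 0.611543, Gamma_uuv = 0.932296, Gamma_uvv = -0.628434, Gamma_vuu = -1.680335, Gamma_vuv = 2.736370, Gamma_vvv = -0.048121; k4 = (0.698859, 1.271290, -0.939622, -3.963816)
  Y <- Y + (h/6)(k1 + 2k2 + 2k3 + k4): u = 0.2862, v = 1.0691, du/dtau = 0.6988, dv/dtau = 1.2726
step 2:
  k1: at (u, v) = (0.286184, 1.069060), (du/dtau, dv/dtau) = (0.698830, 1.272633); Gamma_uuu = 0.611419, Gamma_uuv = 0.932608, Gamma_uvv = -0.628764, Gamma_vuu = -1.680591, Gamma_vuv = 2.736660, Gamma_vvv = -0.048195; k1 = (0.698830, 1.272633, -0.939088, -3.968923)
  k2: at (u, v) = (0.303655, 1.100876), (du/dtau, dv/dtau) = (0.675352, 1.173410); Gamma_uuu = 0.655377, Gamma_uuv = 0.883707, Gamma_uvv = -0.607348, Gamma_vuu = -1.413968, Gamma_vuv = 2.610913, Gamma_vvv = -0.021071; k2 = (0.675352, 1.173410, -0.863282, -3.464193)
  k3: at (u, v) = (0.303068, 1.098396), (du/dtau, dv/dtau) = (0.677248, 1.186028); Gamma_uuu = 0.653932, Gamma_uuv = 0.886328, Gamma_uvv = -0.609563, Gamma_vuu = -1.420424, Gamma_vuv = 2.615038, Gamma_vvv = -0.021976; k3 = (0.677248, 1.186028, -0.866343, -3.518569)
  k4: at (u, v) = (0.320047, 1.128362), (du/dtau, dv/dtau) = (0.655513, 1.096705); Gamma_uuu = 0.690227, Gamma_uuv = 0.842009, Gamma_uvv = -0.589068, Gamma_vuu = -1.197498, Gamma_vuv = 2.498443, Gamma_vvv = 0.002608; k4 = (0.655513, 1.096705, -0.798726, -3.080855)
  Y <- Y + (h/6)(k1 + 2k2 + 2k3 + k4): u = 0.3200, v = 1.1281, du/dtau = 0.6555, dv/dtau = 1.0975
step 3:
  k1: at (u, v) = (0.320014, 1.128129), (du/dtau, dv/dtau) = (0.655521, 1.097506); Gamma_uuu = 0.690152, Gamma_uuv = 0.842210, Gamma_uvv = -0.589282, Gamma_vuu = -1.197711, Gamma_vuv = 2.498663, Gamma_vvv = 0.002563; k1 = (0.655521, 1.097506, -0.798598, -3.083686)
  k2: at (u, v) = (0.336402, 1.155566), (du/dtau, dv/dtau) = (0.635556, 1.020414); Gamma_uuu = 0.719719, Gamma_uuv = 0.802896, Gamma_uvv = -0.570544, Gamma_vuu = -1.012283, Gamma_vuv = 2.391887, Gamma_vvv = 0.024506; k2 = (0.635556, 1.020414, -0.738045, -2.719043)
  k3: at (u, v) = (0.335903, 1.153639), (du/dtau, dv/dtau) = (0.637070, 1.029530); Gamma_uuu = 0.718830, Gamma_uuv = 0.804752, Gamma_uvv = -0.572153, Gamma_vuu = -1.016551, Gamma_vuv = 2.395056, Gamma_vvv = 0.023884; k3 = (0.637070, 1.029530, -0.740944, -2.754490)
  k4: at (u, v) = (0.351867, 1.179605), (du/dtau, dv/dtau) = (0.618474, 0.959781); Gamma_uuu = 0.743297, Gamma_uuv = 0.769082, Gamma_uvv = -0.554275, Gamma_vuu = -0.860545, Gamma_vuv = 2.296405, Gamma_vvv = 0.043645; k4 = (0.618474, 0.959781, -0.686784, -2.437327)
  Y <- Y + (h/6)(k1 + 2k2 + 2k3 + k4): u = 0.3518, v = 1.1794, du/dtau = 0.6185, dv/dtau = 0.9603
step 4:
  k1: at (u, v) = (0.351841, 1.179439), (du/dtau, dv/dtau) = (0.618493, 0.960272); Gamma_uuu = 0.743253, Gamma_uuv = 0.769213, Gamma_uvv = -0.554416, Gamma_vuu = -0.860693, Gamma_vuv = 2.296564, Gamma_vvv = 0.043618; k1 = (0.618493, 0.960272, -0.686784, -2.438933)
  k2: at (u, v) = (0.367303, 1.203445), (du/dtau, dv/dtau) = (0.601323, 0.899298); Gamma_uuu = 0.763270, Gamma_uuv = 0.737381, Gamma_uvv = -0.537919, Gamma_vuu = -0.730112, Gamma_vuv = 2.206142, Gamma_vvv = 0.061226; k2 = (0.601323, 0.899298, -0.638461, -2.171542)
  k3: at (u, v) = (0.366874, 1.201921), (du/dtau, dv/dtau) = (0.602531, 0.905983); Gamma_uuu = 0.762716, Gamma_uuv = 0.738724, Gamma_uvv = -0.539118, Gamma_vuu = -0.732949, Gamma_vuv = 2.208590, Gamma_vvv = 0.060798; k3 = (0.602531, 0.905983, -0.640903, -2.195075)
  k4: at (u, v) = (0.381968, 1.224738), (du/dtau, dv/dtau) = (0.586448, 0.850518); Gamma_uuu = 0.779321, Gamma_uuv = 0.709765, Gamma_uvv = -0.523375, Gamma_vuu = -0.622533, Gamma_vuv = 2.124912, Gamma_vvv = 0.076617; k4 = (0.586448, 0.850518, -0.597465, -1.961067)
  Y <- Y + (h/6)(k1 + 2k2 + 2k3 + k4): u = 0.3819, v = 1.2246, du/dtau = 0.5865, dv/dtau = 0.8508
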